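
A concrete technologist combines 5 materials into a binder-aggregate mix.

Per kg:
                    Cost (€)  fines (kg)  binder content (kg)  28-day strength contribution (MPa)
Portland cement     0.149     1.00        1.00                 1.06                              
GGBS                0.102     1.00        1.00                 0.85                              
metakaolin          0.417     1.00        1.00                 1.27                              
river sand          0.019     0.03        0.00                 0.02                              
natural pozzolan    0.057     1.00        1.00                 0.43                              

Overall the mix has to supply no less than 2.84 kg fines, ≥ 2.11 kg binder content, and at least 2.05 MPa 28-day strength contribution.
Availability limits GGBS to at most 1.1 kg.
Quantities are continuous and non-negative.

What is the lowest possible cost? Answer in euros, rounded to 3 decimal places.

This is a linear program. Let x1 = kg of Portland cement, x2 = kg of GGBS, x3 = kg of metakaolin, x4 = kg of river sand, x5 = kg of natural pozzolan.
Minimise 0.149x1 + 0.102x2 + 0.417x3 + 0.019x4 + 0.057x5 with:
  1x1 + 1x2 + 1x3 + 0.03x4 + 1x5 ≥ 2.84   (fines)
  1x1 + 1x2 + 1x3 + 1x5 ≥ 2.11   (binder content)
  1.06x1 + 0.85x2 + 1.27x3 + 0.02x4 + 0.43x5 ≥ 2.05   (28-day strength contribution)
  x2 ≤ 1.1
  x1, x2, x3, x4, x5 ≥ 0.
The optimal basis is {GGBS, natural pozzolan}; Portland cement, metakaolin, river sand drop out. There the 28-day strength contribution and the GGBS cap constraints are tight.
Solving gives x2 = 1.1, x5 = 2.593.
Cost = 0.102·1.1 + 0.057·2.593 = 0.26000.

€0.260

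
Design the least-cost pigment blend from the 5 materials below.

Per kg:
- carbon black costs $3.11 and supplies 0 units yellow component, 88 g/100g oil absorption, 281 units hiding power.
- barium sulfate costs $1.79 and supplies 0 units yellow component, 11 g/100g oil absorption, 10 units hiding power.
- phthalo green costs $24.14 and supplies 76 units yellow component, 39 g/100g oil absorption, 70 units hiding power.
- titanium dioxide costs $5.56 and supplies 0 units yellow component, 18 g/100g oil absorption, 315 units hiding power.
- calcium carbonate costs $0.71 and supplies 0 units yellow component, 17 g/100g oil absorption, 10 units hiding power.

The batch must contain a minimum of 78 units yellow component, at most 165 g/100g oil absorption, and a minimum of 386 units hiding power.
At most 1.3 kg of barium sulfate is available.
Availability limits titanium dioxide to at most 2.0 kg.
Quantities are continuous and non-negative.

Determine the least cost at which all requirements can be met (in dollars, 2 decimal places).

$28.25

Set it up as a linear program. Let x1 = kg of carbon black, x2 = kg of barium sulfate, x3 = kg of phthalo green, x4 = kg of titanium dioxide, x5 = kg of calcium carbonate.
min 3.11x1 + 1.79x2 + 24.14x3 + 5.56x4 + 0.71x5 s.t.:
  76x3 ≥ 78   (yellow component)
  88x1 + 11x2 + 39x3 + 18x4 + 17x5 ≤ 165   (oil absorption)
  281x1 + 10x2 + 70x3 + 315x4 + 10x5 ≥ 386   (hiding power)
  x2 ≤ 1.3
  x4 ≤ 2
  x1, x2, x3, x4, x5 ≥ 0.
The minimum-cost mix takes nothing from barium sulfate, titanium dioxide, calcium carbonate — only carbon black, phthalo green. Binding constraints: yellow component and hiding power.
Solving gives x1 = 1.118, x3 = 1.0263.
Hence cost = 3.11·1.118 + 24.14·1.0263 = $28.2519.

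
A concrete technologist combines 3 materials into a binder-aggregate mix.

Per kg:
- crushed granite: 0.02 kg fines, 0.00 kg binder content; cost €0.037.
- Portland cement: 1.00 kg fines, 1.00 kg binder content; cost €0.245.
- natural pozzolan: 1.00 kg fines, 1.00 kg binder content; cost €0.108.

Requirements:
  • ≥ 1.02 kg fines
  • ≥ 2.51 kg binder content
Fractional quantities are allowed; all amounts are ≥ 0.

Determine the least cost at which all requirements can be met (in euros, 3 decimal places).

€0.271

Let x1 = kg of crushed granite, x2 = kg of Portland cement, x3 = kg of natural pozzolan.
min 0.037x1 + 0.245x2 + 0.108x3 s.t.:
  0.02x1 + 1x2 + 1x3 ≥ 1.02   (fines)
  1x2 + 1x3 ≥ 2.51   (binder content)
  x1, x2, x3 ≥ 0.
The minimum-cost mix takes nothing from crushed granite, Portland cement — only natural pozzolan. Binding constraint: binder content.
Solving gives x3 = 2.51.
Objective = 0.108·2.51 = 0.27108.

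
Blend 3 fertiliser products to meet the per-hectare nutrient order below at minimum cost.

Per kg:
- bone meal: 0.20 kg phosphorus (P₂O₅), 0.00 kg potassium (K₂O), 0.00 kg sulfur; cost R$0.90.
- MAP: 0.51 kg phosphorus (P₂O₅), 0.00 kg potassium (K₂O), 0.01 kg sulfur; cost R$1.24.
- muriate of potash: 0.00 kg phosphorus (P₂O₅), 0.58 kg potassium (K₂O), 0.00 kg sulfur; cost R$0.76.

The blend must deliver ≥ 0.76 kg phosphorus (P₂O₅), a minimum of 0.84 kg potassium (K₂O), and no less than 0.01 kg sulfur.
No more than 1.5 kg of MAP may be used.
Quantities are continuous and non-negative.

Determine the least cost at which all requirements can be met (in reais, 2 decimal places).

R$2.95

Set it up as a linear program. Let x1 = kg of bone meal, x2 = kg of MAP, x3 = kg of muriate of potash.
Minimise 0.9x1 + 1.24x2 + 0.76x3 subject to:
  0.2x1 + 0.51x2 ≥ 0.76   (phosphorus (P₂O₅))
  0.58x3 ≥ 0.84   (potassium (K₂O))
  0.01x2 ≥ 0.01   (sulfur)
  x2 ≤ 1.5
  x1, x2, x3 ≥ 0.
The minimum-cost mix takes nothing from bone meal — only MAP, muriate of potash. There the phosphorus (P₂O₅) and potassium (K₂O) constraints are tight.
So MAP = 1.49 kg, muriate of potash = 1.448 kg.
Total cost: 1.24·1.49 + 0.76·1.448 = 2.9481.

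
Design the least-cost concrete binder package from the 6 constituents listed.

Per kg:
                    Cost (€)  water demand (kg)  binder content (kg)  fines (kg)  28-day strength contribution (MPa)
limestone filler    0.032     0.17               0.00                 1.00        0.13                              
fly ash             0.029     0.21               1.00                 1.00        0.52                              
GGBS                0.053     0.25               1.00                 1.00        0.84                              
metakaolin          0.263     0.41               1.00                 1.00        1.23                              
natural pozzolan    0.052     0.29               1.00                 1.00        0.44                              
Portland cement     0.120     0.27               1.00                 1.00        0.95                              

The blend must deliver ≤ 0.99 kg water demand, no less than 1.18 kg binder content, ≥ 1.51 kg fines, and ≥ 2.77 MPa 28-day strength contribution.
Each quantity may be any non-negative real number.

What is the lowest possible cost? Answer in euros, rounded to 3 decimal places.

€0.163

Let x1 = kg of limestone filler, x2 = kg of fly ash, x3 = kg of GGBS, x4 = kg of metakaolin, x5 = kg of natural pozzolan, x6 = kg of Portland cement.
min 0.032x1 + 0.029x2 + 0.053x3 + 0.263x4 + 0.052x5 + 0.12x6 with:
  0.17x1 + 0.21x2 + 0.25x3 + 0.41x4 + 0.29x5 + 0.27x6 ≤ 0.99   (water demand)
  1x2 + 1x3 + 1x4 + 1x5 + 1x6 ≥ 1.18   (binder content)
  1x1 + 1x2 + 1x3 + 1x4 + 1x5 + 1x6 ≥ 1.51   (fines)
  0.13x1 + 0.52x2 + 0.84x3 + 1.23x4 + 0.44x5 + 0.95x6 ≥ 2.77   (28-day strength contribution)
  x1, x2, x3, x4, x5, x6 ≥ 0.
The minimum-cost mix takes nothing from limestone filler, metakaolin, natural pozzolan, Portland cement — only fly ash, GGBS. Binding constraints: water demand and 28-day strength contribution.
So fly ash = 2.998 kg, GGBS = 1.442 kg.
Total cost: 0.029·2.998 + 0.053·1.442 = 0.16337.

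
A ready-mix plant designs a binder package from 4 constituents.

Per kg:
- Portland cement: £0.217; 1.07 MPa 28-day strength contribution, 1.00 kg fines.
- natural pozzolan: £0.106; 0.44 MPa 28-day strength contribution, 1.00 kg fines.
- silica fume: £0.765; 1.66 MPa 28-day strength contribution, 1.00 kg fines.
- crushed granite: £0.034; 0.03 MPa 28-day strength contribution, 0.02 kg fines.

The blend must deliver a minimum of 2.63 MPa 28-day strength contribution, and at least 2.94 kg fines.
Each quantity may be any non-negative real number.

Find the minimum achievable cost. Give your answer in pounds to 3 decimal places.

Let x1 = kg of Portland cement, x2 = kg of natural pozzolan, x3 = kg of silica fume, x4 = kg of crushed granite.
min 0.217x1 + 0.106x2 + 0.765x3 + 0.034x4 s.t.:
  1.07x1 + 0.44x2 + 1.66x3 + 0.03x4 ≥ 2.63   (28-day strength contribution)
  1x1 + 1x2 + 1x3 + 0.02x4 ≥ 2.94   (fines)
  x1, x2, x3, x4 ≥ 0.
The optimal basis is {Portland cement, natural pozzolan}; silica fume, crushed granite drop out. The 28-day strength contribution and fines requirements are met with equality.
That vertex is x1 = 2.121, x2 = 0.8187.
Total cost: 0.217·2.121 + 0.106·0.8187 = 0.54704.

£0.547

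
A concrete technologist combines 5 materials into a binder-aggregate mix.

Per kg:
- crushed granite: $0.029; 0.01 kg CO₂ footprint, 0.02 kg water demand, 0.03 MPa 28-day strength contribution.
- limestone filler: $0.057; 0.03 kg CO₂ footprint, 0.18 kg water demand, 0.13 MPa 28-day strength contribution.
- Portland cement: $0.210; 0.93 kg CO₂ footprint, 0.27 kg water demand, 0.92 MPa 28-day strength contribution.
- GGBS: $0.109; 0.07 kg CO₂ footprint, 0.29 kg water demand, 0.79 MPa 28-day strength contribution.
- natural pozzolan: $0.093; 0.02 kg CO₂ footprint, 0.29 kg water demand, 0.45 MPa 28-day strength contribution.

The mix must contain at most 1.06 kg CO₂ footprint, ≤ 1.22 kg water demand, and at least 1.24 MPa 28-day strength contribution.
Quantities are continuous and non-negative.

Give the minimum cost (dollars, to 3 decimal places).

$0.171

Let x1 = kg of crushed granite, x2 = kg of limestone filler, x3 = kg of Portland cement, x4 = kg of GGBS, x5 = kg of natural pozzolan.
min 0.029x1 + 0.057x2 + 0.21x3 + 0.109x4 + 0.093x5 with:
  0.01x1 + 0.03x2 + 0.93x3 + 0.07x4 + 0.02x5 ≤ 1.06   (CO₂ footprint)
  0.02x1 + 0.18x2 + 0.27x3 + 0.29x4 + 0.29x5 ≤ 1.22   (water demand)
  0.03x1 + 0.13x2 + 0.92x3 + 0.79x4 + 0.45x5 ≥ 1.24   (28-day strength contribution)
  x1, x2, x3, x4, x5 ≥ 0.
The optimal basis is {GGBS}; crushed granite, limestone filler, Portland cement, natural pozzolan drop out. Binding constraint: 28-day strength contribution.
So GGBS = 1.57 kg.
Hence cost = 0.109·1.57 = $0.17113.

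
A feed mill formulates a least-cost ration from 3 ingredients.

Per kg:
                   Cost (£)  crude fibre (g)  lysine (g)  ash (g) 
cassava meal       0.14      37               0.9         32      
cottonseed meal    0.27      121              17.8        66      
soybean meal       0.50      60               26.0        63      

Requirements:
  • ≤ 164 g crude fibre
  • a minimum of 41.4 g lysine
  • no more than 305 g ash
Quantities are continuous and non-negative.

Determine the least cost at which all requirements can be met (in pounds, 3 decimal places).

This is a linear program. Let x1 = kg of cassava meal, x2 = kg of cottonseed meal, x3 = kg of soybean meal.
Minimise 0.14x1 + 0.27x2 + 0.5x3 subject to:
  37x1 + 121x2 + 60x3 ≤ 164   (crude fibre)
  0.9x1 + 17.8x2 + 26x3 ≥ 41.4   (lysine)
  32x1 + 66x2 + 63x3 ≤ 305   (ash)
  x1, x2, x3 ≥ 0.
At the optimum only cottonseed meal, soybean meal are positive (cassava meal = 0). There the crude fibre and lysine constraints are tight.
That vertex is x2 = 0.8566, x3 = 1.006.
Hence cost = 0.27·0.8566 + 0.5·1.006 = £0.73428.

£0.734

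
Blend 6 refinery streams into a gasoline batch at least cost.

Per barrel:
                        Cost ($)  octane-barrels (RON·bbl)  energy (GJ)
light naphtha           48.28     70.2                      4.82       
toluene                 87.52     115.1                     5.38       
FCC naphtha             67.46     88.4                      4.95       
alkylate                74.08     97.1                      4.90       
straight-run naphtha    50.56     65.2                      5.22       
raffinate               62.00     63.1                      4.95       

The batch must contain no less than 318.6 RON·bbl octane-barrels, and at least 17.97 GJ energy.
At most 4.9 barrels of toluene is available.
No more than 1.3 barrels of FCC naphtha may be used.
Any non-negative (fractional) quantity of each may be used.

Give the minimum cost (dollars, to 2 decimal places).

$219.12

Treat it as an LP. Let x1 = barrels of light naphtha, x2 = barrels of toluene, x3 = barrels of FCC naphtha, x4 = barrels of alkylate, x5 = barrels of straight-run naphtha, x6 = barrels of raffinate.
Minimize 48.28x1 + 87.52x2 + 67.46x3 + 74.08x4 + 50.56x5 + 62x6 s.t.:
  70.2x1 + 115.1x2 + 88.4x3 + 97.1x4 + 65.2x5 + 63.1x6 ≥ 318.6   (octane-barrels)
  4.82x1 + 5.38x2 + 4.95x3 + 4.9x4 + 5.22x5 + 4.95x6 ≥ 17.97   (energy)
  x2 ≤ 4.9
  x3 ≤ 1.3
  x1, x2, x3, x4, x5, x6 ≥ 0.
The optimal basis is {light naphtha}; toluene, FCC naphtha, alkylate, straight-run naphtha, raffinate drop out. Binding constraint: octane-barrels.
So light naphtha = 4.5385 barrels.
Cost = 48.28·4.5385 = 219.1188.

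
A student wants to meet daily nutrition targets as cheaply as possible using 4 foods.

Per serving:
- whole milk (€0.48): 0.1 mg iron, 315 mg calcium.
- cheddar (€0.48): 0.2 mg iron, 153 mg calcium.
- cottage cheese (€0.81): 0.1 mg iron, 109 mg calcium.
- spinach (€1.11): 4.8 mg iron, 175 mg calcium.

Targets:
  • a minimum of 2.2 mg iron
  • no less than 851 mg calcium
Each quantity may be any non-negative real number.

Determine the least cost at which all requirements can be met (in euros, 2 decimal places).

€1.64

Let x1 = servings of whole milk, x2 = servings of cheddar, x3 = servings of cottage cheese, x4 = servings of spinach.
Minimise 0.48x1 + 0.48x2 + 0.81x3 + 1.11x4 with:
  0.1x1 + 0.2x2 + 0.1x3 + 4.8x4 ≥ 2.2   (iron)
  315x1 + 153x2 + 109x3 + 175x4 ≥ 851   (calcium)
  x1, x2, x3, x4 ≥ 0.
The minimum-cost mix takes nothing from cheddar, cottage cheese — only whole milk, spinach. Binding constraints: iron and calcium.
That vertex is x1 = 2.476, x4 = 0.4068.
Objective = 0.48·2.476 + 1.11·0.4068 = 1.6400.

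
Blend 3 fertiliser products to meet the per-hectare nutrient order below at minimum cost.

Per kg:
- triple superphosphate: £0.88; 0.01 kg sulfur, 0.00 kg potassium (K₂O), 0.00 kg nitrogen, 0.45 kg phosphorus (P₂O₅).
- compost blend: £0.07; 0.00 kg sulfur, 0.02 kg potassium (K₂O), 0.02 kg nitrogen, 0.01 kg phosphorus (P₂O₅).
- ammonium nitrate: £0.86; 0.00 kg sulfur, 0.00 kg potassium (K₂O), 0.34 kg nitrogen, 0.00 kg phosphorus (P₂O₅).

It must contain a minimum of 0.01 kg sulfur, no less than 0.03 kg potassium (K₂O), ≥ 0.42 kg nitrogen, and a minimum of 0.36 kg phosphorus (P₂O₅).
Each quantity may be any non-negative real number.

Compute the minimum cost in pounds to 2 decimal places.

Let x1 = kg of triple superphosphate, x2 = kg of compost blend, x3 = kg of ammonium nitrate.
Minimise 0.88x1 + 0.07x2 + 0.86x3 subject to:
  0.01x1 ≥ 0.01   (sulfur)
  0.02x2 ≥ 0.03   (potassium (K₂O))
  0.02x2 + 0.34x3 ≥ 0.42   (nitrogen)
  0.45x1 + 0.01x2 ≥ 0.36   (phosphorus (P₂O₅))
  x1, x2, x3 ≥ 0.
The optimal mix uses every input. The sulfur, potassium (K₂O), nitrogen requirements are met with equality.
That vertex is x1 = 1, x2 = 1.5, x3 = 1.147.
Objective = 0.88·1 + 0.07·1.5 + 0.86·1.147 = 1.9714.

£1.97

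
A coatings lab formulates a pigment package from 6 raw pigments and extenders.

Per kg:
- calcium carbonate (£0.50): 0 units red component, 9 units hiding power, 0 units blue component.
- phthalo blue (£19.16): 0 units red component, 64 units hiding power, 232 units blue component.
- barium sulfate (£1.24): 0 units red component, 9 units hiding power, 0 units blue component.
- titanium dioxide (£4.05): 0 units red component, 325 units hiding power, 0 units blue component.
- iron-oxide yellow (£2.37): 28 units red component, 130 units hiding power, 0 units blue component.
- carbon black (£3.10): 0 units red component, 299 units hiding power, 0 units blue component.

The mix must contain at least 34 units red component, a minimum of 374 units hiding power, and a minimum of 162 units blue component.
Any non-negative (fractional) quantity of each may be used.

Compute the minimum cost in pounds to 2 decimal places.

£18.03

Treat it as an LP. Let x1 = kg of calcium carbonate, x2 = kg of phthalo blue, x3 = kg of barium sulfate, x4 = kg of titanium dioxide, x5 = kg of iron-oxide yellow, x6 = kg of carbon black.
min 0.5x1 + 19.16x2 + 1.24x3 + 4.05x4 + 2.37x5 + 3.1x6 s.t.:
  28x5 ≥ 34   (red component)
  9x1 + 64x2 + 9x3 + 325x4 + 130x5 + 299x6 ≥ 374   (hiding power)
  232x2 ≥ 162   (blue component)
  x1, x2, x3, x4, x5, x6 ≥ 0.
The optimal basis is {phthalo blue, iron-oxide yellow, carbon black}; calcium carbonate, barium sulfate, titanium dioxide drop out. Binding constraints: red component, hiding power, blue component.
Solving gives x2 = 0.6983, x5 = 1.214, x6 = 0.5734.
Objective = 19.16·0.6983 + 2.37·1.214 + 3.1·0.5734 = 18.0341.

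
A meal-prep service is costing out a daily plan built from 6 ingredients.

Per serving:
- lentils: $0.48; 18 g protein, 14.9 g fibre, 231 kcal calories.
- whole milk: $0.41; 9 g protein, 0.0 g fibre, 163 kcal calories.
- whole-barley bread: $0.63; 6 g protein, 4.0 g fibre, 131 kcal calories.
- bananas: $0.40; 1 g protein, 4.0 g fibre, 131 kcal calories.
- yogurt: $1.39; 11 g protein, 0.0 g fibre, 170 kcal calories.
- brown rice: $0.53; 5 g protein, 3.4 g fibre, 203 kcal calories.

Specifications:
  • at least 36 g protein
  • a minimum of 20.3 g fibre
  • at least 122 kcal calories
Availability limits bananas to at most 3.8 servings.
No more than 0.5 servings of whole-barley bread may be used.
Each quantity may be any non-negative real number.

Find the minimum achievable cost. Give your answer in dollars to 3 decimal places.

Set it up as a linear program. Let x1 = servings of lentils, x2 = servings of whole milk, x3 = servings of whole-barley bread, x4 = servings of bananas, x5 = servings of yogurt, x6 = servings of brown rice.
Minimise 0.48x1 + 0.41x2 + 0.63x3 + 0.4x4 + 1.39x5 + 0.53x6 s.t.:
  18x1 + 9x2 + 6x3 + 1x4 + 11x5 + 5x6 ≥ 36   (protein)
  14.9x1 + 4x3 + 4x4 + 3.4x6 ≥ 20.3   (fibre)
  231x1 + 163x2 + 131x3 + 131x4 + 170x5 + 203x6 ≥ 122   (calories)
  x4 ≤ 3.8
  x3 ≤ 0.5
  x1, x2, x3, x4, x5, x6 ≥ 0.
At the optimum only lentils is positive (whole milk, whole-barley bread, bananas, yogurt, brown rice = 0). The protein requirement is met with equality.
Solving gives x1 = 2.
Cost = 0.48·2 = 0.96000.

$0.960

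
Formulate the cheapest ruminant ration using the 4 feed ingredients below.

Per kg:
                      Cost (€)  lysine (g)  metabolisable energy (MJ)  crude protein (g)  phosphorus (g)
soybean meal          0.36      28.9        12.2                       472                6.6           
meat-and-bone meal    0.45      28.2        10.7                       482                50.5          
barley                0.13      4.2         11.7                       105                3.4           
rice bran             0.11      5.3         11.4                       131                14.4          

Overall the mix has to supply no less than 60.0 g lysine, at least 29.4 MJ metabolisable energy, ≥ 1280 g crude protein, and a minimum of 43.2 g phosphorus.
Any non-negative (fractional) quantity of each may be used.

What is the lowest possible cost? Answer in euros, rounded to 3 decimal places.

This is a linear program. Let x1 = kg of soybean meal, x2 = kg of meat-and-bone meal, x3 = kg of barley, x4 = kg of rice bran.
Minimize 0.36x1 + 0.45x2 + 0.13x3 + 0.11x4 s.t.:
  28.9x1 + 28.2x2 + 4.2x3 + 5.3x4 ≥ 60   (lysine)
  12.2x1 + 10.7x2 + 11.7x3 + 11.4x4 ≥ 29.4   (metabolisable energy)
  472x1 + 482x2 + 105x3 + 131x4 ≥ 1280   (crude protein)
  6.6x1 + 50.5x2 + 3.4x3 + 14.4x4 ≥ 43.2   (phosphorus)
  x1, x2, x3, x4 ≥ 0.
The minimum-cost mix takes nothing from meat-and-bone meal, barley — only soybean meal, rice bran. Binding constraints: crude protein and phosphorus.
Solving gives x1 = 2.153, x4 = 2.013.
Total cost: 0.36·2.153 + 0.11·2.013 = 0.99651.

€0.997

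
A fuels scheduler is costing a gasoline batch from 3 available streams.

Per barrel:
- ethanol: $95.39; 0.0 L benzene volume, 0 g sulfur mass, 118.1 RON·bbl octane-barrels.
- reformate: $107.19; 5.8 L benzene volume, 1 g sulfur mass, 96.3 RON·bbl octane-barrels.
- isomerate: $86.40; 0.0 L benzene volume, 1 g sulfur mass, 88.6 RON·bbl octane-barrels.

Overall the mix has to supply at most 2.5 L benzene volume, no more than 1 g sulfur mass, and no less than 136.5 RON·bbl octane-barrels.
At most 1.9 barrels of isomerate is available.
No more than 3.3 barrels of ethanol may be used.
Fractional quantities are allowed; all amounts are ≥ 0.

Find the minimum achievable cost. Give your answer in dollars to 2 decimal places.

$110.25

This is a linear program. Let x1 = barrels of ethanol, x2 = barrels of reformate, x3 = barrels of isomerate.
Minimise 95.39x1 + 107.19x2 + 86.4x3 with:
  5.8x2 ≤ 2.5   (benzene volume)
  1x2 + 1x3 ≤ 1   (sulfur mass)
  118.1x1 + 96.3x2 + 88.6x3 ≥ 136.5   (octane-barrels)
  x3 ≤ 1.9
  x1 ≤ 3.3
  x1, x2, x3 ≥ 0.
The optimal basis is {ethanol}; reformate, isomerate drop out. The octane-barrels requirement is met with equality.
Optimal quantities: ethanol = 1.1558 barrels.
Objective = 95.39·1.1558 = 110.2518.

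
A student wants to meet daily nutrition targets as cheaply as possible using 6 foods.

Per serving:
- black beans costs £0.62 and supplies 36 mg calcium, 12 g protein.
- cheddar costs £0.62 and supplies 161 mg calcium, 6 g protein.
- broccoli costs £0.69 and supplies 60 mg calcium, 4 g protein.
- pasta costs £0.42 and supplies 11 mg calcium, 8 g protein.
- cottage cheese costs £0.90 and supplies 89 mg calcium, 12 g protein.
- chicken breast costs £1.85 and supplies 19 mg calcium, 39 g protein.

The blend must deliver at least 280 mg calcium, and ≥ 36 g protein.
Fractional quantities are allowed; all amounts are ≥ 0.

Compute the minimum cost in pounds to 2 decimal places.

£2.23

Let x1 = servings of black beans, x2 = servings of cheddar, x3 = servings of broccoli, x4 = servings of pasta, x5 = servings of cottage cheese, x6 = servings of chicken breast.
Minimize 0.62x1 + 0.62x2 + 0.69x3 + 0.42x4 + 0.9x5 + 1.85x6 with:
  36x1 + 161x2 + 60x3 + 11x4 + 89x5 + 19x6 ≥ 280   (calcium)
  12x1 + 6x2 + 4x3 + 8x4 + 12x5 + 39x6 ≥ 36   (protein)
  x1, x2, x3, x4, x5, x6 ≥ 0.
The minimum-cost mix takes nothing from broccoli, pasta, cottage cheese, chicken breast — only black beans, cheddar. Binding constraints: calcium and protein.
So black beans = 2.399 servings, cheddar = 1.203 servings.
Hence cost = 0.62·2.399 + 0.62·1.203 = £2.2332.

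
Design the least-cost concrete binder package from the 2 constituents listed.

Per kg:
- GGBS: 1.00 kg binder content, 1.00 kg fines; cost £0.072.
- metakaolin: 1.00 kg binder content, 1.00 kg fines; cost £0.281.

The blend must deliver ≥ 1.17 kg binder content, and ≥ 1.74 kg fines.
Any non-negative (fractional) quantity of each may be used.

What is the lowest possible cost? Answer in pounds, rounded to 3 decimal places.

£0.125

Set it up as a linear program. Let x1 = kg of GGBS, x2 = kg of metakaolin.
Minimise 0.072x1 + 0.281x2 with:
  1x1 + 1x2 ≥ 1.17   (binder content)
  1x1 + 1x2 ≥ 1.74   (fines)
  x1, x2 ≥ 0.
The cheapest feasible vertex uses only GGBS; metakaolin is not used. There the fines constraint is tight.
Solving gives x1 = 1.74.
Hence cost = 0.072·1.74 = £0.12528.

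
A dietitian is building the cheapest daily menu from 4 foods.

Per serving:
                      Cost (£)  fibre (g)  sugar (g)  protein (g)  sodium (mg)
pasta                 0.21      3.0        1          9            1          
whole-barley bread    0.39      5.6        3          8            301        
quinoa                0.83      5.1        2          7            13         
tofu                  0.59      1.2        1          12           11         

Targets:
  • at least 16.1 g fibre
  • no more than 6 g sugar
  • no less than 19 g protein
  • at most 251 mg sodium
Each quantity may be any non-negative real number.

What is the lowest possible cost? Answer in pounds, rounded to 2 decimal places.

Treat it as an LP. Let x1 = servings of pasta, x2 = servings of whole-barley bread, x3 = servings of quinoa, x4 = servings of tofu.
min 0.21x1 + 0.39x2 + 0.83x3 + 0.59x4 s.t.:
  3x1 + 5.6x2 + 5.1x3 + 1.2x4 ≥ 16.1   (fibre)
  1x1 + 3x2 + 2x3 + 1x4 ≤ 6   (sugar)
  9x1 + 8x2 + 7x3 + 12x4 ≥ 19   (protein)
  1x1 + 301x2 + 13x3 + 11x4 ≤ 251   (sodium)
  x1, x2, x3, x4 ≥ 0.
The optimal basis is {pasta, whole-barley bread}; quinoa, tofu drop out. Binding constraints: fibre and sugar.
That vertex is x1 = 4.324, x2 = 0.5588.
Objective = 0.21·4.324 + 0.39·0.5588 = 1.1260.

£1.13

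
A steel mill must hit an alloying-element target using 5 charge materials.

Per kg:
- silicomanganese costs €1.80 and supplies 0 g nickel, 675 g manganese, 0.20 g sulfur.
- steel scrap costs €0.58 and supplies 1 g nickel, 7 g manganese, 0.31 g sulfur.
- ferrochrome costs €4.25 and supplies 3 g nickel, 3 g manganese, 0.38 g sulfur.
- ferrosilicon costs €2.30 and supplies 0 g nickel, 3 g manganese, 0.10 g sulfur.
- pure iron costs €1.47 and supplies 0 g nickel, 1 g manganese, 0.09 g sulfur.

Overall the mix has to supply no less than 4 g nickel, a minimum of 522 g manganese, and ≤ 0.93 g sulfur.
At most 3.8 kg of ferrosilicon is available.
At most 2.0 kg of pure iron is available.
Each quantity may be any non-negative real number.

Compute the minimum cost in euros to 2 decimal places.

€5.78

This is a linear program. Let x1 = kg of silicomanganese, x2 = kg of steel scrap, x3 = kg of ferrochrome, x4 = kg of ferrosilicon, x5 = kg of pure iron.
Minimise 1.8x1 + 0.58x2 + 4.25x3 + 2.3x4 + 1.47x5 with:
  1x2 + 3x3 ≥ 4   (nickel)
  675x1 + 7x2 + 3x3 + 3x4 + 1x5 ≥ 522   (manganese)
  0.2x1 + 0.31x2 + 0.38x3 + 0.1x4 + 0.09x5 ≤ 0.93   (sulfur)
  x4 ≤ 3.8
  x5 ≤ 2
  x1, x2, x3, x4, x5 ≥ 0.
At the optimum only silicomanganese, steel scrap, ferrochrome are positive (ferrosilicon, pure iron = 0). There the nickel, manganese, sulfur constraints are tight.
Solving gives x1 = 0.7542, x2 = 1.486, x3 = 0.8379.
Cost = 1.8·0.7542 + 0.58·1.486 + 4.25·0.8379 = 5.7805.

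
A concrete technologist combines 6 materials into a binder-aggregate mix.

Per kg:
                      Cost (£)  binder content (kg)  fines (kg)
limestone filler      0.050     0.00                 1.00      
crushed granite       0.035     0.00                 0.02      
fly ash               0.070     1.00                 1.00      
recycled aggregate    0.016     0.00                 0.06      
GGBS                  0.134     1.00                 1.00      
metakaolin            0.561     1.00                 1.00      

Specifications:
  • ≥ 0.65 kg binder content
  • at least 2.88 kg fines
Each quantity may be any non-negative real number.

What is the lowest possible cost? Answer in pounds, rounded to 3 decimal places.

£0.157

Treat it as an LP. Let x1 = kg of limestone filler, x2 = kg of crushed granite, x3 = kg of fly ash, x4 = kg of recycled aggregate, x5 = kg of GGBS, x6 = kg of metakaolin.
Minimise 0.05x1 + 0.035x2 + 0.07x3 + 0.016x4 + 0.134x5 + 0.561x6 s.t.:
  1x3 + 1x5 + 1x6 ≥ 0.65   (binder content)
  1x1 + 0.02x2 + 1x3 + 0.06x4 + 1x5 + 1x6 ≥ 2.88   (fines)
  x1, x2, x3, x4, x5, x6 ≥ 0.
The optimal basis is {limestone filler, fly ash}; crushed granite, recycled aggregate, GGBS, metakaolin drop out. Binding constraints: binder content and fines.
So limestone filler = 2.23 kg, fly ash = 0.65 kg.
Total cost: 0.05·2.23 + 0.07·0.65 = 0.15700.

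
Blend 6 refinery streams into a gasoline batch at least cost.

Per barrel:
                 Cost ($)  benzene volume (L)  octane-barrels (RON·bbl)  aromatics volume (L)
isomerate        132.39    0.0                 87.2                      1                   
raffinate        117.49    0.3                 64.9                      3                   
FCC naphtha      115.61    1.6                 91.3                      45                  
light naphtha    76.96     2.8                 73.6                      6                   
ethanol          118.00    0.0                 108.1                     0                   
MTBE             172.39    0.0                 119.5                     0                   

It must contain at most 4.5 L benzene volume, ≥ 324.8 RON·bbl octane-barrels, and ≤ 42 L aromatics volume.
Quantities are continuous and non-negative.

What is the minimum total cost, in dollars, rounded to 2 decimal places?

$349.11

Let x1 = barrels of isomerate, x2 = barrels of raffinate, x3 = barrels of FCC naphtha, x4 = barrels of light naphtha, x5 = barrels of ethanol, x6 = barrels of MTBE.
min 132.39x1 + 117.49x2 + 115.61x3 + 76.96x4 + 118x5 + 172.39x6 with:
  0.3x2 + 1.6x3 + 2.8x4 ≤ 4.5   (benzene volume)
  87.2x1 + 64.9x2 + 91.3x3 + 73.6x4 + 108.1x5 + 119.5x6 ≥ 324.8   (octane-barrels)
  1x1 + 3x2 + 45x3 + 6x4 ≤ 42   (aromatics volume)
  x1, x2, x3, x4, x5, x6 ≥ 0.
The minimum-cost mix takes nothing from isomerate, raffinate, FCC naphtha, MTBE — only light naphtha, ethanol. There the benzene volume and octane-barrels constraints are tight.
Solving gives x4 = 1.6071, x5 = 1.9104.
Hence cost = 76.96·1.6071 + 118·1.9104 = $349.1096.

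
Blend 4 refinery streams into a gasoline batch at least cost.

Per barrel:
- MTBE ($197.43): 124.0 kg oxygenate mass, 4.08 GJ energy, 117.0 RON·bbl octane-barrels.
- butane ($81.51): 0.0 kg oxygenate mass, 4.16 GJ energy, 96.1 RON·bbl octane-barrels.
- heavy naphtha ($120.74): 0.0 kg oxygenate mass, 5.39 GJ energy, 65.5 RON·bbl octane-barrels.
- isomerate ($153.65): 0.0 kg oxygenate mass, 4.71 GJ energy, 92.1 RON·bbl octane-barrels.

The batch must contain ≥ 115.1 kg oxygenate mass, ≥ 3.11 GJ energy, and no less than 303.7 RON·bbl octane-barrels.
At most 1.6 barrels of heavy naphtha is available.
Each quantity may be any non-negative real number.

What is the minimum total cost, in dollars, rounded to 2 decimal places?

Let x1 = barrels of MTBE, x2 = barrels of butane, x3 = barrels of heavy naphtha, x4 = barrels of isomerate.
Minimise 197.43x1 + 81.51x2 + 120.74x3 + 153.65x4 s.t.:
  124x1 ≥ 115.1   (oxygenate mass)
  4.08x1 + 4.16x2 + 5.39x3 + 4.71x4 ≥ 3.11   (energy)
  117x1 + 96.1x2 + 65.5x3 + 92.1x4 ≥ 303.7   (octane-barrels)
  x3 ≤ 1.6
  x1, x2, x3, x4 ≥ 0.
The cheapest feasible vertex uses only MTBE, butane; heavy naphtha, isomerate are not used. The oxygenate mass and octane-barrels requirements are met with equality.
So MTBE = 0.92823 barrels, butane = 2.0302 barrels.
Hence cost = 197.43·0.92823 + 81.51·2.0302 = $348.7421.

$348.74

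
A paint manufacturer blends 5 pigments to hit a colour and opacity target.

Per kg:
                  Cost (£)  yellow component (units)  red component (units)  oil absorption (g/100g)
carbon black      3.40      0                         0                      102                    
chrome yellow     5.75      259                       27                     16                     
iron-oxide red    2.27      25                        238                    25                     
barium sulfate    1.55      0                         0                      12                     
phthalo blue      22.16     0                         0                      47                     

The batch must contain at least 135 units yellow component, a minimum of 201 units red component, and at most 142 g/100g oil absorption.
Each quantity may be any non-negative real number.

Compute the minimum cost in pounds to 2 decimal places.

£4.36

Set it up as a linear program. Let x1 = kg of carbon black, x2 = kg of chrome yellow, x3 = kg of iron-oxide red, x4 = kg of barium sulfate, x5 = kg of phthalo blue.
Minimise 3.4x1 + 5.75x2 + 2.27x3 + 1.55x4 + 22.16x5 with:
  259x2 + 25x3 ≥ 135   (yellow component)
  27x2 + 238x3 ≥ 201   (red component)
  102x1 + 16x2 + 25x3 + 12x4 + 47x5 ≤ 142   (oil absorption)
  x1, x2, x3, x4, x5 ≥ 0.
At the optimum only chrome yellow, iron-oxide red are positive (carbon black, barium sulfate, phthalo blue = 0). Binding constraints: yellow component and red component.
Solving gives x2 = 0.4446, x3 = 0.7941.
Hence cost = 5.75·0.4446 + 2.27·0.7941 = £4.3591.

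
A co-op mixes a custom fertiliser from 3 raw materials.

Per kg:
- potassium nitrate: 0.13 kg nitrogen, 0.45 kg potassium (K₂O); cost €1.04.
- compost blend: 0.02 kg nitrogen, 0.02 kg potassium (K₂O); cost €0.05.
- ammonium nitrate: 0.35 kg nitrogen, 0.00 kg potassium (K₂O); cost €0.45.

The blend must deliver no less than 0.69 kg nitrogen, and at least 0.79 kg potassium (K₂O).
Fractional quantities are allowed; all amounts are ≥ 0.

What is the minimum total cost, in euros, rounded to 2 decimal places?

Treat it as an LP. Let x1 = kg of potassium nitrate, x2 = kg of compost blend, x3 = kg of ammonium nitrate.
Minimize 1.04x1 + 0.05x2 + 0.45x3 s.t.:
  0.13x1 + 0.02x2 + 0.35x3 ≥ 0.69   (nitrogen)
  0.45x1 + 0.02x2 ≥ 0.79   (potassium (K₂O))
  x1, x2, x3 ≥ 0.
The cheapest feasible vertex uses only potassium nitrate, compost blend; ammonium nitrate is not used. Binding constraints: nitrogen and potassium (K₂O).
So potassium nitrate = 0.3125 kg, compost blend = 32.47 kg.
Hence cost = 1.04·0.3125 + 0.05·32.47 = €1.9485.

€1.95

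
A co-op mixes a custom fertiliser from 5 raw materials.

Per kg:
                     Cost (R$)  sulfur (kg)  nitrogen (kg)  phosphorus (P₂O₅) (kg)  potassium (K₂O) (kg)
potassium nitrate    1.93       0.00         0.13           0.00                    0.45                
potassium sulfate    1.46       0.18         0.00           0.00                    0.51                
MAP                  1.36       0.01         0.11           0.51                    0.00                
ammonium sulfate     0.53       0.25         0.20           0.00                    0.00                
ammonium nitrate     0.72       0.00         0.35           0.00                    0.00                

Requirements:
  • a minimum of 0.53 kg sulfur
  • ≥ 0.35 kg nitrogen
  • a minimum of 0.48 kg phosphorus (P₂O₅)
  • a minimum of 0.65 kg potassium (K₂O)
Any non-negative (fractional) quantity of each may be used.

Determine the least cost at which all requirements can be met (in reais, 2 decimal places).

R$3.79

Set it up as a linear program. Let x1 = kg of potassium nitrate, x2 = kg of potassium sulfate, x3 = kg of MAP, x4 = kg of ammonium sulfate, x5 = kg of ammonium nitrate.
Minimize 1.93x1 + 1.46x2 + 1.36x3 + 0.53x4 + 0.72x5 with:
  0.18x2 + 0.01x3 + 0.25x4 ≥ 0.53   (sulfur)
  0.13x1 + 0.11x3 + 0.2x4 + 0.35x5 ≥ 0.35   (nitrogen)
  0.51x3 ≥ 0.48   (phosphorus (P₂O₅))
  0.45x1 + 0.51x2 ≥ 0.65   (potassium (K₂O))
  x1, x2, x3, x4, x5 ≥ 0.
The minimum-cost mix takes nothing from potassium nitrate — only potassium sulfate, MAP, ammonium sulfate, ammonium nitrate. The sulfur, nitrogen, phosphorus (P₂O₅), potassium (K₂O) requirements are met with equality.
That vertex is x2 = 1.275, x3 = 0.9412, x4 = 1.165, x5 = 0.03866.
Cost = 1.46·1.275 + 1.36·0.9412 + 0.53·1.165 + 0.72·0.03866 = 3.7868.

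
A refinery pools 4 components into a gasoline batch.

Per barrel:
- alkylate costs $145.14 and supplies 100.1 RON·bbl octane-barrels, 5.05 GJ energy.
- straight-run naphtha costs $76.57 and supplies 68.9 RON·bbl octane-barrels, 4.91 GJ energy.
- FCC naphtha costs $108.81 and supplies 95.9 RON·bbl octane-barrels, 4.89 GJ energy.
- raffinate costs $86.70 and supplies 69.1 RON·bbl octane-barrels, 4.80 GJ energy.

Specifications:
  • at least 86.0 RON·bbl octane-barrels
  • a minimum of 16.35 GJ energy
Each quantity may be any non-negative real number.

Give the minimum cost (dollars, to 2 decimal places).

$254.97

This is a linear program. Let x1 = barrels of alkylate, x2 = barrels of straight-run naphtha, x3 = barrels of FCC naphtha, x4 = barrels of raffinate.
min 145.14x1 + 76.57x2 + 108.81x3 + 86.7x4 subject to:
  100.1x1 + 68.9x2 + 95.9x3 + 69.1x4 ≥ 86   (octane-barrels)
  5.05x1 + 4.91x2 + 4.89x3 + 4.8x4 ≥ 16.35   (energy)
  x1, x2, x3, x4 ≥ 0.
The minimum-cost mix takes nothing from alkylate, FCC naphtha, raffinate — only straight-run naphtha. The energy requirement is met with equality.
Solving gives x2 = 3.3299.
Total cost: 76.57·3.3299 = 254.9704.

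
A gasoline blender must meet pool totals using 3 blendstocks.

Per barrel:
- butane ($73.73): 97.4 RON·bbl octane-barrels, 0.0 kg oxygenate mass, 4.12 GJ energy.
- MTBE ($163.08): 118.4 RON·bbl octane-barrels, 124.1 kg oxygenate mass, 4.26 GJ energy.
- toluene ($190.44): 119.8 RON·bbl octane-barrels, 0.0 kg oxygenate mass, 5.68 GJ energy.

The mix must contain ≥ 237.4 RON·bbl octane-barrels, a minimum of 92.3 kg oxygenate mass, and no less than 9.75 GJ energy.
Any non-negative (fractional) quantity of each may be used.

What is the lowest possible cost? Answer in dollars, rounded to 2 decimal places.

$239.07

Let x1 = barrels of butane, x2 = barrels of MTBE, x3 = barrels of toluene.
min 73.73x1 + 163.08x2 + 190.44x3 subject to:
  97.4x1 + 118.4x2 + 119.8x3 ≥ 237.4   (octane-barrels)
  124.1x2 ≥ 92.3   (oxygenate mass)
  4.12x1 + 4.26x2 + 5.68x3 ≥ 9.75   (energy)
  x1, x2, x3 ≥ 0.
The optimal basis is {butane, MTBE}; toluene drops out. Binding constraints: oxygenate mass and energy.
That vertex is x1 = 1.59748, x2 = 0.743755.
Objective = 73.73·1.59748 + 163.08·0.743755 = 239.0738.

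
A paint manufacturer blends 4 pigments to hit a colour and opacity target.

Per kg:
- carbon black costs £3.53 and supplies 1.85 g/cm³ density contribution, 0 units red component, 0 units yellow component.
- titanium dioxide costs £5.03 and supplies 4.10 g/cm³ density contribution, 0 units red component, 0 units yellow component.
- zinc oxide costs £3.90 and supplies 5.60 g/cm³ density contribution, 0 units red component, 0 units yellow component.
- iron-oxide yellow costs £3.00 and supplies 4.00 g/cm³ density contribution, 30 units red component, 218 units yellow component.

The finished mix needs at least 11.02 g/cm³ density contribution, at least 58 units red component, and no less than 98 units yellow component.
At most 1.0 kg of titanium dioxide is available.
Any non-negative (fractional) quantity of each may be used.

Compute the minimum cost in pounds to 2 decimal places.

£8.09

This is a linear program. Let x1 = kg of carbon black, x2 = kg of titanium dioxide, x3 = kg of zinc oxide, x4 = kg of iron-oxide yellow.
Minimise 3.53x1 + 5.03x2 + 3.9x3 + 3x4 s.t.:
  1.85x1 + 4.1x2 + 5.6x3 + 4x4 ≥ 11.02   (density contribution)
  30x4 ≥ 58   (red component)
  218x4 ≥ 98   (yellow component)
  x2 ≤ 1
  x1, x2, x3, x4 ≥ 0.
The minimum-cost mix takes nothing from carbon black, titanium dioxide — only zinc oxide, iron-oxide yellow. The density contribution and red component requirements are met with equality.
Optimal quantities: zinc oxide = 0.5869 kg, iron-oxide yellow = 1.933 kg.
Cost = 3.9·0.5869 + 3·1.933 = 8.0879.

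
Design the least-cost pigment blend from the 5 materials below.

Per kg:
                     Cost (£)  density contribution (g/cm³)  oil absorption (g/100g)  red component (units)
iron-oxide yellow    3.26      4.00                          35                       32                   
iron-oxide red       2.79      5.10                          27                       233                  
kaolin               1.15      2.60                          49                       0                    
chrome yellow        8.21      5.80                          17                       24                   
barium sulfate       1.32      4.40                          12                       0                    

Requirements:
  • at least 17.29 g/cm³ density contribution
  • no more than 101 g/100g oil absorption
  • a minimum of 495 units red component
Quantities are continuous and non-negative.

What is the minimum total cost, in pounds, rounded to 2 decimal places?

£7.86

Set it up as a linear program. Let x1 = kg of iron-oxide yellow, x2 = kg of iron-oxide red, x3 = kg of kaolin, x4 = kg of chrome yellow, x5 = kg of barium sulfate.
min 3.26x1 + 2.79x2 + 1.15x3 + 8.21x4 + 1.32x5 s.t.:
  4x1 + 5.1x2 + 2.6x3 + 5.8x4 + 4.4x5 ≥ 17.29   (density contribution)
  35x1 + 27x2 + 49x3 + 17x4 + 12x5 ≤ 101   (oil absorption)
  32x1 + 233x2 + 24x4 ≥ 495   (red component)
  x1, x2, x3, x4, x5 ≥ 0.
The minimum-cost mix takes nothing from iron-oxide yellow, kaolin, chrome yellow — only iron-oxide red, barium sulfate. There the density contribution and red component constraints are tight.
Solving gives x2 = 2.124, x5 = 1.467.
Total cost: 2.79·2.124 + 1.32·1.467 = 7.8624.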